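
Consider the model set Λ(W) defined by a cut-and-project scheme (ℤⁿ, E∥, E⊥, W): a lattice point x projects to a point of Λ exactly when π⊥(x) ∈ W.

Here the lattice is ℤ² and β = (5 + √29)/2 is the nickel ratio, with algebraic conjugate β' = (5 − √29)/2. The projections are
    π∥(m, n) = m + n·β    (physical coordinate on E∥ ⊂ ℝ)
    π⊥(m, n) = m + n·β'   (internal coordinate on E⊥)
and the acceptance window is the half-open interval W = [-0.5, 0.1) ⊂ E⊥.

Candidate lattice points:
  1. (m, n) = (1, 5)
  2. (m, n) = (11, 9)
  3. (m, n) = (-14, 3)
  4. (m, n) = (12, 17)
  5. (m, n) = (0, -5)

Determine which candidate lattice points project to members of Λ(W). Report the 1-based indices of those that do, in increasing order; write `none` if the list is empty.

1

β' = (5−√29)/2 ≈ -0.192582.
#1 (1,5): internal coord 1 + (5)·β' = +0.037088; +0.037088 ∈ [-0.5, 0.1) → IN Λ
#2 (11,9): internal coord 11 + (9)·β' = +9.266758; +9.266758 ∉ [-0.5, 0.1) → out
#3 (-14,3): internal coord -14 + (3)·β' = -14.577747; -14.577747 ∉ [-0.5, 0.1) → out
#4 (12,17): internal coord 12 + (17)·β' = +8.726099; +8.726099 ∉ [-0.5, 0.1) → out
#5 (0,-5): internal coord 0 + (-5)·β' = +0.962912; +0.962912 ∉ [-0.5, 0.1) → out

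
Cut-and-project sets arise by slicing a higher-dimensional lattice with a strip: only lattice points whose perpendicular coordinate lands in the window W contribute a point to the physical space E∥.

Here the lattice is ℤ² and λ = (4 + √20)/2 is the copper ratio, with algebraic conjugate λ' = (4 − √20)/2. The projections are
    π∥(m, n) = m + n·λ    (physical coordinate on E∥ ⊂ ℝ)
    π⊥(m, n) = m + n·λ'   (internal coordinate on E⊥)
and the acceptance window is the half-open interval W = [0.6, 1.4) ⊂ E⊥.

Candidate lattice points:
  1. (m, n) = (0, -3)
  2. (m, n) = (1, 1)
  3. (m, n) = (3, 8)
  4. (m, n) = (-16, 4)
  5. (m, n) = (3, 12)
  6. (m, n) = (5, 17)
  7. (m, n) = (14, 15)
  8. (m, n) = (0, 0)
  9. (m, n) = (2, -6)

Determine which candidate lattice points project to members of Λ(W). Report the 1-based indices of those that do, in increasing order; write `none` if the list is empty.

λ' = (4−√20)/2 ≈ -0.2361.
candidate 1: (m,n)=(0,-3) → π∥ = 0-3·λ ≈ -12.7082, π⊥ = 0-3·λ' ≈ 0.7082 ∈ [0.6, 1.4) ⇒ IN Λ
candidate 2: (m,n)=(1,1) → π∥ = 1+1·λ ≈ 5.2361, π⊥ = 1+1·λ' ≈ 0.7639 ∈ [0.6, 1.4) ⇒ IN Λ
candidate 3: (m,n)=(3,8) → π∥ = 3+8·λ ≈ 36.8885, π⊥ = 3+8·λ' ≈ 1.1115 ∈ [0.6, 1.4) ⇒ IN Λ
candidate 4: (m,n)=(-16,4) → π∥ = -16+4·λ ≈ 0.9443, π⊥ = -16+4·λ' ≈ -16.9443 ∉ [0.6, 1.4) ⇒ out
candidate 5: (m,n)=(3,12) → π∥ = 3+12·λ ≈ 53.8328, π⊥ = 3+12·λ' ≈ 0.1672 ∉ [0.6, 1.4) ⇒ out
candidate 6: (m,n)=(5,17) → π∥ = 5+17·λ ≈ 77.0132, π⊥ = 5+17·λ' ≈ 0.9868 ∈ [0.6, 1.4) ⇒ IN Λ
candidate 7: (m,n)=(14,15) → π∥ = 14+15·λ ≈ 77.5410, π⊥ = 14+15·λ' ≈ 10.4590 ∉ [0.6, 1.4) ⇒ out
candidate 8: (m,n)=(0,0) → π∥ = 0+0·λ ≈ 0.0000, π⊥ = 0+0·λ' ≈ 0.0000 ∉ [0.6, 1.4) ⇒ out
candidate 9: (m,n)=(2,-6) → π∥ = 2-6·λ ≈ -23.4164, π⊥ = 2-6·λ' ≈ 3.4164 ∉ [0.6, 1.4) ⇒ out

1, 2, 3, 6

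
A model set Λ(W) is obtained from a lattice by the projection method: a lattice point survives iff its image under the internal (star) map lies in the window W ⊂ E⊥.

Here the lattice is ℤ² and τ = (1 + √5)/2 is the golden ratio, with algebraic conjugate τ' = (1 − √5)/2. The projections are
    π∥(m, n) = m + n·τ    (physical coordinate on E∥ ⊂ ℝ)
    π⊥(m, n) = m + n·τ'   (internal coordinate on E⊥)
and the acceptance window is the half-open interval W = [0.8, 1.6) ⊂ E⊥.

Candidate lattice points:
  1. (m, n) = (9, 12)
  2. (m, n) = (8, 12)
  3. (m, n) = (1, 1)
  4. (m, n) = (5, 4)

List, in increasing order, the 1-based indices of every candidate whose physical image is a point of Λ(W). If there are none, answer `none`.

Numerically τ ≈ 1.61803 and τ' = −1/τ ≈ -0.61803.
candidate 1: (m,n)=(9,12) → π∥ = 9+12·τ ≈ 28.41641, π⊥ = 9+12·τ' ≈ 1.58359 ∈ [0.8, 1.6) ⇒ IN Λ
candidate 2: (m,n)=(8,12) → π∥ = 8+12·τ ≈ 27.41641, π⊥ = 8+12·τ' ≈ 0.58359 ∉ [0.8, 1.6) ⇒ out
candidate 3: (m,n)=(1,1) → π∥ = 1+1·τ ≈ 2.61803, π⊥ = 1+1·τ' ≈ 0.38197 ∉ [0.8, 1.6) ⇒ out
candidate 4: (m,n)=(5,4) → π∥ = 5+4·τ ≈ 11.47214, π⊥ = 5+4·τ' ≈ 2.52786 ∉ [0.8, 1.6) ⇒ out

1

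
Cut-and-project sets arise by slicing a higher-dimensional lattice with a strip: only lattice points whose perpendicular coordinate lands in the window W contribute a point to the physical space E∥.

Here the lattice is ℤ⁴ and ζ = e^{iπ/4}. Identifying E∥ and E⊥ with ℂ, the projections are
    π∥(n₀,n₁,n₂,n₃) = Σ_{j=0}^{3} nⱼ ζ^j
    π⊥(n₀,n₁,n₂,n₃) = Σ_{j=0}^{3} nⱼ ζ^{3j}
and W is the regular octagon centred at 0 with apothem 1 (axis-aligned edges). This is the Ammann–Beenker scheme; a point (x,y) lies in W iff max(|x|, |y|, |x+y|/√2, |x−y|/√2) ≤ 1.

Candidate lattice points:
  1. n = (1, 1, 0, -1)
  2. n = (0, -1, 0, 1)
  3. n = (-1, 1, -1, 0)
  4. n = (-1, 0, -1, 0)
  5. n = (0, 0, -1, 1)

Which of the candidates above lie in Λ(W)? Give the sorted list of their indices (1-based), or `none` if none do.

π⊥(n) = n₀ + n₁ζ³ + n₂ζ⁶ + n₃ζ⁹ where ζ = e^{iπ/4}.
#1 (1, 1, 0, -1): internal (-0.41421, 0.00000); octagon support 0.41421 vs apothem 1 → ∈ W
#2 (0, -1, 0, 1): internal (1.41421, 0.00000); octagon support 1.41421 vs apothem 1 → ∉ W
#3 (-1, 1, -1, 0): internal (-1.70711, 1.70711); octagon support 2.41421 vs apothem 1 → ∉ W
#4 (-1, 0, -1, 0): internal (-1.00000, 1.00000); octagon support 1.41421 vs apothem 1 → ∉ W
#5 (0, 0, -1, 1): internal (0.70711, 1.70711); octagon support 1.70711 vs apothem 1 → ∉ W

1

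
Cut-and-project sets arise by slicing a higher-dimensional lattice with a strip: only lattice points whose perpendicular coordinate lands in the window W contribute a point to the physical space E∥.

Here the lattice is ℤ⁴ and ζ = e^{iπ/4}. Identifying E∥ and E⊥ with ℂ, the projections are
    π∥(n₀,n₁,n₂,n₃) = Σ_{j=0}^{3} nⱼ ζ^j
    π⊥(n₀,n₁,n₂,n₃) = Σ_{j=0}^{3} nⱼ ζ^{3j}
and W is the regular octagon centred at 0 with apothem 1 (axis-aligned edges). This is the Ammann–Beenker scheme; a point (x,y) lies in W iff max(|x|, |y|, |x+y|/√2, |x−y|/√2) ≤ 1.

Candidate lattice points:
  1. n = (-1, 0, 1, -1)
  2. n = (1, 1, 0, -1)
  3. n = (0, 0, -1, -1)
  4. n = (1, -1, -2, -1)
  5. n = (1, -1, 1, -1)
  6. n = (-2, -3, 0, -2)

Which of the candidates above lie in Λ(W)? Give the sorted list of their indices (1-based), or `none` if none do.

π⊥(n) = n₀ + n₁ζ³ + n₂ζ⁶ + n₃ζ⁹ where ζ = e^{iπ/4}.
candidate 1: n = (-1, 0, 1, -1) → π⊥ ≈ (-1.70711, -1.70711); max(|x|,|y|,|x±y|/√2) = 2.41421 > 1 ⇒ ∉ W
candidate 2: n = (1, 1, 0, -1) → π⊥ ≈ (-0.41421, +0.00000); max(|x|,|y|,|x±y|/√2) = 0.41421 ≤ 1 ⇒ ∈ W
candidate 3: n = (0, 0, -1, -1) → π⊥ ≈ (-0.70711, +0.29289); max(|x|,|y|,|x±y|/√2) = 0.70711 ≤ 1 ⇒ ∈ W
candidate 4: n = (1, -1, -2, -1) → π⊥ ≈ (+1.00000, +0.58579); max(|x|,|y|,|x±y|/√2) = 1.12132 > 1 ⇒ ∉ W
candidate 5: n = (1, -1, 1, -1) → π⊥ ≈ (+1.00000, -2.41421); max(|x|,|y|,|x±y|/√2) = 2.41421 > 1 ⇒ ∉ W
candidate 6: n = (-2, -3, 0, -2) → π⊥ ≈ (-1.29289, -3.53553); max(|x|,|y|,|x±y|/√2) = 3.53553 > 1 ⇒ ∉ W

2, 3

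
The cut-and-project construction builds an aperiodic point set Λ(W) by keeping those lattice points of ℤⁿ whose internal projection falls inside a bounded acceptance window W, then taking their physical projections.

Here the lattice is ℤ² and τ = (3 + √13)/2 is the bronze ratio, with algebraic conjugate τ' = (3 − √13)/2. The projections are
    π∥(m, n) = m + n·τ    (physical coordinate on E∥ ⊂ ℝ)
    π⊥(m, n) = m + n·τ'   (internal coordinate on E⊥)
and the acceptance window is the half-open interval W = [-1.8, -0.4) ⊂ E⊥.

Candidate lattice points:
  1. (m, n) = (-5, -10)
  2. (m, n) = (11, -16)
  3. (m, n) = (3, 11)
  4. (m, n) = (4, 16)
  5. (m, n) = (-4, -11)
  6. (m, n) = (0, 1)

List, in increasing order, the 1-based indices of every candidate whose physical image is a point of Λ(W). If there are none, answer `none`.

Numerically τ ≈ 3.3028 and τ' = −1/τ ≈ -0.3028.
#1 (-5,-10): internal coord -5 + (-10)·τ' = -1.9722; -1.9722 ∉ [-1.8, -0.4) → out
#2 (11,-16): internal coord 11 + (-16)·τ' = +15.8444; +15.8444 ∉ [-1.8, -0.4) → out
#3 (3,11): internal coord 3 + (11)·τ' = -0.3305; -0.3305 ∉ [-1.8, -0.4) → out
#4 (4,16): internal coord 4 + (16)·τ' = -0.8444; -0.8444 ∈ [-1.8, -0.4) → IN Λ
#5 (-4,-11): internal coord -4 + (-11)·τ' = -0.6695; -0.6695 ∈ [-1.8, -0.4) → IN Λ
#6 (0,1): internal coord 0 + (1)·τ' = -0.3028; -0.3028 ∉ [-1.8, -0.4) → out

4, 5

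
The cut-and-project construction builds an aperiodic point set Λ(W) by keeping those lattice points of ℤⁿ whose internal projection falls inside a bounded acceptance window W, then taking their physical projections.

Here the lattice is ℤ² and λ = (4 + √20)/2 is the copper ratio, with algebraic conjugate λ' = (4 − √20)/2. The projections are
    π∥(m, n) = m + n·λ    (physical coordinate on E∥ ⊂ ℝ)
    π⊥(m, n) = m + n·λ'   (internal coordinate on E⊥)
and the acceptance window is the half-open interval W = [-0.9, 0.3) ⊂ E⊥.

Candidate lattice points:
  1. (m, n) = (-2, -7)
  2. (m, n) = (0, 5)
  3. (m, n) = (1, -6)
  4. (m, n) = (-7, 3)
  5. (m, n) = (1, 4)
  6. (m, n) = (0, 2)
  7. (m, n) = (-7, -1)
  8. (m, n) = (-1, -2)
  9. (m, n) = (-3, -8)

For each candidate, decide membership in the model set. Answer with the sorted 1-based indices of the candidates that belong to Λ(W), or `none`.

Numerically λ ≈ 4.236068 and λ' = −1/λ ≈ -0.236068.
[1] lift (-2,-7): star map gives -0.347524; window check -0.9 ≤ -0.347524 < 0.3 is true → IN Λ
[2] lift (0,5): star map gives -1.180340; window check -0.9 ≤ -1.180340 < 0.3 is false → out
[3] lift (1,-6): star map gives 2.416408; window check -0.9 ≤ 2.416408 < 0.3 is false → out
[4] lift (-7,3): star map gives -7.708204; window check -0.9 ≤ -7.708204 < 0.3 is false → out
[5] lift (1,4): star map gives 0.055728; window check -0.9 ≤ 0.055728 < 0.3 is true → IN Λ
[6] lift (0,2): star map gives -0.472136; window check -0.9 ≤ -0.472136 < 0.3 is true → IN Λ
[7] lift (-7,-1): star map gives -6.763932; window check -0.9 ≤ -6.763932 < 0.3 is false → out
[8] lift (-1,-2): star map gives -0.527864; window check -0.9 ≤ -0.527864 < 0.3 is true → IN Λ
[9] lift (-3,-8): star map gives -1.111456; window check -0.9 ≤ -1.111456 < 0.3 is false → out

1, 5, 6, 8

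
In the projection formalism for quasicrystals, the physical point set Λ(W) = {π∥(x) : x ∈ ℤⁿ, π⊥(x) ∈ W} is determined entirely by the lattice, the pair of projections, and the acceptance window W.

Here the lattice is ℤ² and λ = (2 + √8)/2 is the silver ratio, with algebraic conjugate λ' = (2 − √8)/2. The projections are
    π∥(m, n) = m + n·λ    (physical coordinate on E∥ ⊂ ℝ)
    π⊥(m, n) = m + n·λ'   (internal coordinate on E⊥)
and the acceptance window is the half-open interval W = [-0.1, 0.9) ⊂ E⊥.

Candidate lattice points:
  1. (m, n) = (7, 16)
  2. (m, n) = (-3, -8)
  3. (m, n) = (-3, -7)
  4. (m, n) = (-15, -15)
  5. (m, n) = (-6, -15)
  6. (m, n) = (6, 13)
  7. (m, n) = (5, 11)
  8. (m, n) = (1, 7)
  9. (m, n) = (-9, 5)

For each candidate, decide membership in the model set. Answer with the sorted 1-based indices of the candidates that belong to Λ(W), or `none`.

Numerically λ ≈ 2.41421 and λ' = −1/λ ≈ -0.41421.
#1 (7,16): internal coord 7 + (16)·λ' = +0.37258; +0.37258 ∈ [-0.1, 0.9) → IN Λ
#2 (-3,-8): internal coord -3 + (-8)·λ' = +0.31371; +0.31371 ∈ [-0.1, 0.9) → IN Λ
#3 (-3,-7): internal coord -3 + (-7)·λ' = -0.10051; -0.10051 ∉ [-0.1, 0.9) → out
#4 (-15,-15): internal coord -15 + (-15)·λ' = -8.78680; -8.78680 ∉ [-0.1, 0.9) → out
#5 (-6,-15): internal coord -6 + (-15)·λ' = +0.21320; +0.21320 ∈ [-0.1, 0.9) → IN Λ
#6 (6,13): internal coord 6 + (13)·λ' = +0.61522; +0.61522 ∈ [-0.1, 0.9) → IN Λ
#7 (5,11): internal coord 5 + (11)·λ' = +0.44365; +0.44365 ∈ [-0.1, 0.9) → IN Λ
#8 (1,7): internal coord 1 + (7)·λ' = -1.89949; -1.89949 ∉ [-0.1, 0.9) → out
#9 (-9,5): internal coord -9 + (5)·λ' = -11.07107; -11.07107 ∉ [-0.1, 0.9) → out

1, 2, 5, 6, 7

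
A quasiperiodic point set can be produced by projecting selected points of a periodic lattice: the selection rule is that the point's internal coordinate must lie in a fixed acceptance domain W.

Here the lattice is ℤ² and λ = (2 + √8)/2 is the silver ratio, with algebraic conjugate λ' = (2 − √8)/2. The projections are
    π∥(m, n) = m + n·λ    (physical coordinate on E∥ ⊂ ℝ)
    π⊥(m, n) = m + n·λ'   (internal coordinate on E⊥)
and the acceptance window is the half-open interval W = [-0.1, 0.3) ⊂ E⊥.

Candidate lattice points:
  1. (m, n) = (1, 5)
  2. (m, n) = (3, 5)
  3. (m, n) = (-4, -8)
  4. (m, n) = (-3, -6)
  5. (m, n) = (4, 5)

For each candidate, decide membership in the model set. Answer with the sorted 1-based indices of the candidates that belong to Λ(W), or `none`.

none

λ' = (2−√8)/2 ≈ -0.41421.
candidate 1: (m,n)=(1,5) → π∥ = 1+5·λ ≈ 13.07107, π⊥ = 1+5·λ' ≈ -1.07107 ∉ [-0.1, 0.3) ⇒ out
candidate 2: (m,n)=(3,5) → π∥ = 3+5·λ ≈ 15.07107, π⊥ = 3+5·λ' ≈ 0.92893 ∉ [-0.1, 0.3) ⇒ out
candidate 3: (m,n)=(-4,-8) → π∥ = -4-8·λ ≈ -23.31371, π⊥ = -4-8·λ' ≈ -0.68629 ∉ [-0.1, 0.3) ⇒ out
candidate 4: (m,n)=(-3,-6) → π∥ = -3-6·λ ≈ -17.48528, π⊥ = -3-6·λ' ≈ -0.51472 ∉ [-0.1, 0.3) ⇒ out
candidate 5: (m,n)=(4,5) → π∥ = 4+5·λ ≈ 16.07107, π⊥ = 4+5·λ' ≈ 1.92893 ∉ [-0.1, 0.3) ⇒ out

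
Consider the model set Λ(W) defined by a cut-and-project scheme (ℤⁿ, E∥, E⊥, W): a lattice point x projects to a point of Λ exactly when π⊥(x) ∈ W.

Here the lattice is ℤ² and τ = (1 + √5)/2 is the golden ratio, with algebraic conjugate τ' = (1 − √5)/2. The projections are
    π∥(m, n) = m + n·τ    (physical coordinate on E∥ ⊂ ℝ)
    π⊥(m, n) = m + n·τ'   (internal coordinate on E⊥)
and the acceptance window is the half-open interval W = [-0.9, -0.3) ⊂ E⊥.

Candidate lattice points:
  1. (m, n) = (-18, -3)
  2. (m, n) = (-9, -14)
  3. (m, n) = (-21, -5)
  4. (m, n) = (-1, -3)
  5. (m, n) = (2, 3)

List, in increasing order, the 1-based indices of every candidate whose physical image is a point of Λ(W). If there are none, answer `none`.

τ' = (1−√5)/2 ≈ -0.6180.
#1 (-18,-3): internal coord -18 + (-3)·τ' = -16.1459; -16.1459 ∉ [-0.9, -0.3) → out
#2 (-9,-14): internal coord -9 + (-14)·τ' = -0.3475; -0.3475 ∈ [-0.9, -0.3) → IN Λ
#3 (-21,-5): internal coord -21 + (-5)·τ' = -17.9098; -17.9098 ∉ [-0.9, -0.3) → out
#4 (-1,-3): internal coord -1 + (-3)·τ' = +0.8541; +0.8541 ∉ [-0.9, -0.3) → out
#5 (2,3): internal coord 2 + (3)·τ' = +0.1459; +0.1459 ∉ [-0.9, -0.3) → out

2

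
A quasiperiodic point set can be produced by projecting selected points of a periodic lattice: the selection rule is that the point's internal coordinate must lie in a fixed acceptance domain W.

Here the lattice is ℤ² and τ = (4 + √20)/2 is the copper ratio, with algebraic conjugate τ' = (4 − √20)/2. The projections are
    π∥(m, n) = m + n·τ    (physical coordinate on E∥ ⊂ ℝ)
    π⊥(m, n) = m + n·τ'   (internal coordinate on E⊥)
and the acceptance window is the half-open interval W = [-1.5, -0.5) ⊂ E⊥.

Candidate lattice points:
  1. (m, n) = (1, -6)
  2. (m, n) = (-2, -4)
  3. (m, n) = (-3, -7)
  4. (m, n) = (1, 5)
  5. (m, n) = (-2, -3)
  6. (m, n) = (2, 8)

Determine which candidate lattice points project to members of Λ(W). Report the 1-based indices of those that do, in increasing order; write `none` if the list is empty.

Numerically τ ≈ 4.23607 and τ' = −1/τ ≈ -0.23607.
[1] lift (1,-6): star map gives 2.41641; window check -1.5 ≤ 2.41641 < -0.5 is false → out
[2] lift (-2,-4): star map gives -1.05573; window check -1.5 ≤ -1.05573 < -0.5 is true → IN Λ
[3] lift (-3,-7): star map gives -1.34752; window check -1.5 ≤ -1.34752 < -0.5 is true → IN Λ
[4] lift (1,5): star map gives -0.18034; window check -1.5 ≤ -0.18034 < -0.5 is false → out
[5] lift (-2,-3): star map gives -1.29180; window check -1.5 ≤ -1.29180 < -0.5 is true → IN Λ
[6] lift (2,8): star map gives 0.11146; window check -1.5 ≤ 0.11146 < -0.5 is false → out

2, 3, 5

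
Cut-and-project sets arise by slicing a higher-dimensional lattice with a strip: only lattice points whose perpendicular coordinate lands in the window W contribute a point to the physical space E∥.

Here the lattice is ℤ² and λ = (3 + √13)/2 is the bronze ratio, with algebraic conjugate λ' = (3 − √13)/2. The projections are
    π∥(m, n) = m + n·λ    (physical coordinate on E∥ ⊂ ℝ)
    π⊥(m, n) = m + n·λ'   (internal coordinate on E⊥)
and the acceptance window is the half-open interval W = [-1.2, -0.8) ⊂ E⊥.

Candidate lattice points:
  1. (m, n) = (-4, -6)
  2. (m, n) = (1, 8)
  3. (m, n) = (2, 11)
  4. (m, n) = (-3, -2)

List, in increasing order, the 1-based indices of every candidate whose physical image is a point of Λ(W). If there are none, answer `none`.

none

Numerically λ ≈ 3.302776 and λ' = −1/λ ≈ -0.302776.
[1] lift (-4,-6): star map gives -2.183346; window check -1.2 ≤ -2.183346 < -0.8 is false → out
[2] lift (1,8): star map gives -1.422205; window check -1.2 ≤ -1.422205 < -0.8 is false → out
[3] lift (2,11): star map gives -1.330532; window check -1.2 ≤ -1.330532 < -0.8 is false → out
[4] lift (-3,-2): star map gives -2.394449; window check -1.2 ≤ -2.394449 < -0.8 is false → out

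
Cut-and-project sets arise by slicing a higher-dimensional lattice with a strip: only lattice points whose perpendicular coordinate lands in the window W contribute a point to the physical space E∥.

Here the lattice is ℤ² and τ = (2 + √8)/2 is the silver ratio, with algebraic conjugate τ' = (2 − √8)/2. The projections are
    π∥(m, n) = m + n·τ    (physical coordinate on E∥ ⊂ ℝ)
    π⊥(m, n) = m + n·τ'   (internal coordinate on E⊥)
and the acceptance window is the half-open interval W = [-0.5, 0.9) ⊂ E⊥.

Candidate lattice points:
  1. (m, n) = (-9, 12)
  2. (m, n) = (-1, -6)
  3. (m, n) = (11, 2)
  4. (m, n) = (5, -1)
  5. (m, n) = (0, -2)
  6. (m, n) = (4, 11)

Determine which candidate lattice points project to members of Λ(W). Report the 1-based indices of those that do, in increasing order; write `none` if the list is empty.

Compute τ' = (2−√8)/2 = -0.4142, so π⊥(m,n) = m -0.4142·n.
candidate 1: (m,n)=(-9,12) → π∥ = -9+12·τ ≈ 19.9706, π⊥ = -9+12·τ' ≈ -13.9706 ∉ [-0.5, 0.9) ⇒ out
candidate 2: (m,n)=(-1,-6) → π∥ = -1-6·τ ≈ -15.4853, π⊥ = -1-6·τ' ≈ 1.4853 ∉ [-0.5, 0.9) ⇒ out
candidate 3: (m,n)=(11,2) → π∥ = 11+2·τ ≈ 15.8284, π⊥ = 11+2·τ' ≈ 10.1716 ∉ [-0.5, 0.9) ⇒ out
candidate 4: (m,n)=(5,-1) → π∥ = 5-1·τ ≈ 2.5858, π⊥ = 5-1·τ' ≈ 5.4142 ∉ [-0.5, 0.9) ⇒ out
candidate 5: (m,n)=(0,-2) → π∥ = 0-2·τ ≈ -4.8284, π⊥ = 0-2·τ' ≈ 0.8284 ∈ [-0.5, 0.9) ⇒ IN Λ
candidate 6: (m,n)=(4,11) → π∥ = 4+11·τ ≈ 30.5563, π⊥ = 4+11·τ' ≈ -0.5563 ∉ [-0.5, 0.9) ⇒ out

5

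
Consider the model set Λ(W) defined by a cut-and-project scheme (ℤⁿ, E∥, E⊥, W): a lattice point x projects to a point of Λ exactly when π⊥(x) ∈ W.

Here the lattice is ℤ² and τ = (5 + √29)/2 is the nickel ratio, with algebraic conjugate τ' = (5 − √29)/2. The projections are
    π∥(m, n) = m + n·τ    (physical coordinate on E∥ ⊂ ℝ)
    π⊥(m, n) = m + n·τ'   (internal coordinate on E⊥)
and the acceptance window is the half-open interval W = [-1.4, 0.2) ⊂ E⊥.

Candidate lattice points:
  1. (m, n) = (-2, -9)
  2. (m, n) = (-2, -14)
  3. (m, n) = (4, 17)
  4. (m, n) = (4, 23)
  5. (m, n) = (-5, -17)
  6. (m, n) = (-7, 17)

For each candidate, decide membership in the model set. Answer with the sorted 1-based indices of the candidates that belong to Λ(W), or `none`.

1, 4

Compute τ' = (5−√29)/2 = -0.19258, so π⊥(m,n) = m -0.19258·n.
#1 (-2,-9): internal coord -2 + (-9)·τ' = -0.26676; -0.26676 ∈ [-1.4, 0.2) → IN Λ
#2 (-2,-14): internal coord -2 + (-14)·τ' = +0.69615; +0.69615 ∉ [-1.4, 0.2) → out
#3 (4,17): internal coord 4 + (17)·τ' = +0.72610; +0.72610 ∉ [-1.4, 0.2) → out
#4 (4,23): internal coord 4 + (23)·τ' = -0.42940; -0.42940 ∈ [-1.4, 0.2) → IN Λ
#5 (-5,-17): internal coord -5 + (-17)·τ' = -1.72610; -1.72610 ∉ [-1.4, 0.2) → out
#6 (-7,17): internal coord -7 + (17)·τ' = -10.27390; -10.27390 ∉ [-1.4, 0.2) → out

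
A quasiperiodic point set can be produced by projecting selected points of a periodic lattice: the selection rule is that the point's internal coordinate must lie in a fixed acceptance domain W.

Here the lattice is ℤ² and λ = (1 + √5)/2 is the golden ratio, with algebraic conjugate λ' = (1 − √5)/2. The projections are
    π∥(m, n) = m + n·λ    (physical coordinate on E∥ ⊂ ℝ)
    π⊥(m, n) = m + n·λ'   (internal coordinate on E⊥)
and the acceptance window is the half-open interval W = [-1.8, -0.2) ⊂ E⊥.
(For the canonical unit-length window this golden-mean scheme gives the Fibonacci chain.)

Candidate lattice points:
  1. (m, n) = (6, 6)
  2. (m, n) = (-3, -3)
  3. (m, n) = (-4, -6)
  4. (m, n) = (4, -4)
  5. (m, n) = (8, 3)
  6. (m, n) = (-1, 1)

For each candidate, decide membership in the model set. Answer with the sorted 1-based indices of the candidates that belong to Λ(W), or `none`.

Numerically λ ≈ 1.6180 and λ' = −1/λ ≈ -0.6180.
candidate 1: (m,n)=(6,6) → π∥ = 6+6·λ ≈ 15.7082, π⊥ = 6+6·λ' ≈ 2.2918 ∉ [-1.8, -0.2) ⇒ out
candidate 2: (m,n)=(-3,-3) → π∥ = -3-3·λ ≈ -7.8541, π⊥ = -3-3·λ' ≈ -1.1459 ∈ [-1.8, -0.2) ⇒ IN Λ
candidate 3: (m,n)=(-4,-6) → π∥ = -4-6·λ ≈ -13.7082, π⊥ = -4-6·λ' ≈ -0.2918 ∈ [-1.8, -0.2) ⇒ IN Λ
candidate 4: (m,n)=(4,-4) → π∥ = 4-4·λ ≈ -2.4721, π⊥ = 4-4·λ' ≈ 6.4721 ∉ [-1.8, -0.2) ⇒ out
candidate 5: (m,n)=(8,3) → π∥ = 8+3·λ ≈ 12.8541, π⊥ = 8+3·λ' ≈ 6.1459 ∉ [-1.8, -0.2) ⇒ out
candidate 6: (m,n)=(-1,1) → π∥ = -1+1·λ ≈ 0.6180, π⊥ = -1+1·λ' ≈ -1.6180 ∈ [-1.8, -0.2) ⇒ IN Λ

2, 3, 6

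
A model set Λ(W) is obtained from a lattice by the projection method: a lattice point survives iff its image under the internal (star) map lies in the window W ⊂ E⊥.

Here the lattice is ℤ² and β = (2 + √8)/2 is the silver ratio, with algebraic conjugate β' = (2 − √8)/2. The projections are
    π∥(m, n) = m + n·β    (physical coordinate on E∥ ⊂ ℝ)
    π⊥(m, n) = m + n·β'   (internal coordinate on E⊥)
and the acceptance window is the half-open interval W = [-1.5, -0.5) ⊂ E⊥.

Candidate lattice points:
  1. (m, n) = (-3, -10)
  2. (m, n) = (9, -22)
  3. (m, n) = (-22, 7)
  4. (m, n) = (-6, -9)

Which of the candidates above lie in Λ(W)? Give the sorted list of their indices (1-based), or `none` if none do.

Numerically β ≈ 2.414214 and β' = −1/β ≈ -0.414214.
candidate 1: (m,n)=(-3,-10) → π∥ = -3-10·β ≈ -27.142136, π⊥ = -3-10·β' ≈ 1.142136 ∉ [-1.5, -0.5) ⇒ out
candidate 2: (m,n)=(9,-22) → π∥ = 9-22·β ≈ -44.112698, π⊥ = 9-22·β' ≈ 18.112698 ∉ [-1.5, -0.5) ⇒ out
candidate 3: (m,n)=(-22,7) → π∥ = -22+7·β ≈ -5.100505, π⊥ = -22+7·β' ≈ -24.899495 ∉ [-1.5, -0.5) ⇒ out
candidate 4: (m,n)=(-6,-9) → π∥ = -6-9·β ≈ -27.727922, π⊥ = -6-9·β' ≈ -2.272078 ∉ [-1.5, -0.5) ⇒ out

none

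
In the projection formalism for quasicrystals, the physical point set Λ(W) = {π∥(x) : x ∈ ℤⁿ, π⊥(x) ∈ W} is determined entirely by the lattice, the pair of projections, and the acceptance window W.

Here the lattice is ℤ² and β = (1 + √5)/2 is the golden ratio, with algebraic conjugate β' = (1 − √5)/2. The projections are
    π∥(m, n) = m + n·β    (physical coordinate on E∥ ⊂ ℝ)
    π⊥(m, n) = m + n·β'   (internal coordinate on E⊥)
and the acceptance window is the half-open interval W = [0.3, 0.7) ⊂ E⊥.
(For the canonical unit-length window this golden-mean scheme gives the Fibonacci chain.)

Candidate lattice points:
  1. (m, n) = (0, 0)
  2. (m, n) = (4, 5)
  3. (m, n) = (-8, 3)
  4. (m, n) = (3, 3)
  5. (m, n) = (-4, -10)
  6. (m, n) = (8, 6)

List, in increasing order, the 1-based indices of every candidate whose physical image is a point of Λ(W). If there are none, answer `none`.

Numerically β ≈ 1.6180 and β' = −1/β ≈ -0.6180.
[1] lift (0,0): star map gives 0.0000; window check 0.3 ≤ 0.0000 < 0.7 is false → out
[2] lift (4,5): star map gives 0.9098; window check 0.3 ≤ 0.9098 < 0.7 is false → out
[3] lift (-8,3): star map gives -9.8541; window check 0.3 ≤ -9.8541 < 0.7 is false → out
[4] lift (3,3): star map gives 1.1459; window check 0.3 ≤ 1.1459 < 0.7 is false → out
[5] lift (-4,-10): star map gives 2.1803; window check 0.3 ≤ 2.1803 < 0.7 is false → out
[6] lift (8,6): star map gives 4.2918; window check 0.3 ≤ 4.2918 < 0.7 is false → out

none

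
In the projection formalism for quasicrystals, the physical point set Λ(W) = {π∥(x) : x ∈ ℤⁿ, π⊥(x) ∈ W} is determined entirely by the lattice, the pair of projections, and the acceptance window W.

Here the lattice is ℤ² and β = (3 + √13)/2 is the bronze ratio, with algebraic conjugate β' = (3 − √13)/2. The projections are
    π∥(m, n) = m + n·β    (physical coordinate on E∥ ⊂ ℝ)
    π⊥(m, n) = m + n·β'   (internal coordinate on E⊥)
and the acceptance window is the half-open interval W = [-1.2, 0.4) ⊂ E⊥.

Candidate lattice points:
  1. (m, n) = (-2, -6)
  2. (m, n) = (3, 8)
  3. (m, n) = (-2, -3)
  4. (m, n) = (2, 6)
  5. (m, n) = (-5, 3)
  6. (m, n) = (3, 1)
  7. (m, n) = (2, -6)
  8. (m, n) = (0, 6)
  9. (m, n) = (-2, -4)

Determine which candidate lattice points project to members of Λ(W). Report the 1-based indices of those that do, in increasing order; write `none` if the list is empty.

1, 3, 4, 9

Compute β' = (3−√13)/2 = -0.30278, so π⊥(m,n) = m -0.30278·n.
#1 (-2,-6): internal coord -2 + (-6)·β' = -0.18335; -0.18335 ∈ [-1.2, 0.4) → IN Λ
#2 (3,8): internal coord 3 + (8)·β' = +0.57779; +0.57779 ∉ [-1.2, 0.4) → out
#3 (-2,-3): internal coord -2 + (-3)·β' = -1.09167; -1.09167 ∈ [-1.2, 0.4) → IN Λ
#4 (2,6): internal coord 2 + (6)·β' = +0.18335; +0.18335 ∈ [-1.2, 0.4) → IN Λ
#5 (-5,3): internal coord -5 + (3)·β' = -5.90833; -5.90833 ∉ [-1.2, 0.4) → out
#6 (3,1): internal coord 3 + (1)·β' = +2.69722; +2.69722 ∉ [-1.2, 0.4) → out
#7 (2,-6): internal coord 2 + (-6)·β' = +3.81665; +3.81665 ∉ [-1.2, 0.4) → out
#8 (0,6): internal coord 0 + (6)·β' = -1.81665; -1.81665 ∉ [-1.2, 0.4) → out
#9 (-2,-4): internal coord -2 + (-4)·β' = -0.78890; -0.78890 ∈ [-1.2, 0.4) → IN Λ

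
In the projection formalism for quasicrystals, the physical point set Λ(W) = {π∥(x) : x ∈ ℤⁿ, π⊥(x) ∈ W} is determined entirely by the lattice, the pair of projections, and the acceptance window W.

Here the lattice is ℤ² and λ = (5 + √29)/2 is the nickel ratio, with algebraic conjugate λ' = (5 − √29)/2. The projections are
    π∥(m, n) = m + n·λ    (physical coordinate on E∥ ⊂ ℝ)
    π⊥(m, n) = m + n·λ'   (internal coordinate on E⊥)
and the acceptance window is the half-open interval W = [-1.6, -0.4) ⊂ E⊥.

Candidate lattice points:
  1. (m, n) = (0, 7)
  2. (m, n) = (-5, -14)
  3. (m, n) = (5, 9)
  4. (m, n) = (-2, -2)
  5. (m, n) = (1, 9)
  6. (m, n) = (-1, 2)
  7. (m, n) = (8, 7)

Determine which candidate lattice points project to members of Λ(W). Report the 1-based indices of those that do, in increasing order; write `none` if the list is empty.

Compute λ' = (5−√29)/2 = -0.19258, so π⊥(m,n) = m -0.19258·n.
[1] lift (0,7): star map gives -1.34808; window check -1.6 ≤ -1.34808 < -0.4 is true → IN Λ
[2] lift (-5,-14): star map gives -2.30385; window check -1.6 ≤ -2.30385 < -0.4 is false → out
[3] lift (5,9): star map gives 3.26676; window check -1.6 ≤ 3.26676 < -0.4 is false → out
[4] lift (-2,-2): star map gives -1.61484; window check -1.6 ≤ -1.61484 < -0.4 is false → out
[5] lift (1,9): star map gives -0.73324; window check -1.6 ≤ -0.73324 < -0.4 is true → IN Λ
[6] lift (-1,2): star map gives -1.38516; window check -1.6 ≤ -1.38516 < -0.4 is true → IN Λ
[7] lift (8,7): star map gives 6.65192; window check -1.6 ≤ 6.65192 < -0.4 is false → out

1, 5, 6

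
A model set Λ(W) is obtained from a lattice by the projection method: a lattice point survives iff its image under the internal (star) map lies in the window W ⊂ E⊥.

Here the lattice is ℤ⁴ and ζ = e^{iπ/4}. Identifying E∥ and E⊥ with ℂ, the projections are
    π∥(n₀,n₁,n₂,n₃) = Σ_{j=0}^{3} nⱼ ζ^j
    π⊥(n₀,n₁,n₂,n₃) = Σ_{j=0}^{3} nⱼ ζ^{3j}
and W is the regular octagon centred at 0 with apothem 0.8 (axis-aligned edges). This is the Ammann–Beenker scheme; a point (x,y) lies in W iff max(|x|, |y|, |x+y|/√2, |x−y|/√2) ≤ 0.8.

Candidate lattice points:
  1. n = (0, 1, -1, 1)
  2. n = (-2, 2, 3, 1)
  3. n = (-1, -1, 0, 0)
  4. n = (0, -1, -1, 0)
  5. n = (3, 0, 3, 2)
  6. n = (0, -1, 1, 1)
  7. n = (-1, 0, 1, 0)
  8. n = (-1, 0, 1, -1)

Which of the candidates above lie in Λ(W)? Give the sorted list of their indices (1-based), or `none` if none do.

π⊥(n) = n₀ + n₁ζ³ + n₂ζ⁶ + n₃ζ⁹ where ζ = e^{iπ/4}.
candidate 1: n = (0, 1, -1, 1) → π⊥ ≈ (+0.00000, +2.41421); max(|x|,|y|,|x±y|/√2) = 2.41421 > 0.8 ⇒ ∉ W
candidate 2: n = (-2, 2, 3, 1) → π⊥ ≈ (-2.70711, -0.87868); max(|x|,|y|,|x±y|/√2) = 2.70711 > 0.8 ⇒ ∉ W
candidate 3: n = (-1, -1, 0, 0) → π⊥ ≈ (-0.29289, -0.70711); max(|x|,|y|,|x±y|/√2) = 0.70711 ≤ 0.8 ⇒ ∈ W
candidate 4: n = (0, -1, -1, 0) → π⊥ ≈ (+0.70711, +0.29289); max(|x|,|y|,|x±y|/√2) = 0.70711 ≤ 0.8 ⇒ ∈ W
candidate 5: n = (3, 0, 3, 2) → π⊥ ≈ (+4.41421, -1.58579); max(|x|,|y|,|x±y|/√2) = 4.41421 > 0.8 ⇒ ∉ W
candidate 6: n = (0, -1, 1, 1) → π⊥ ≈ (+1.41421, -1.00000); max(|x|,|y|,|x±y|/√2) = 1.70711 > 0.8 ⇒ ∉ W
candidate 7: n = (-1, 0, 1, 0) → π⊥ ≈ (-1.00000, -1.00000); max(|x|,|y|,|x±y|/√2) = 1.41421 > 0.8 ⇒ ∉ W
candidate 8: n = (-1, 0, 1, -1) → π⊥ ≈ (-1.70711, -1.70711); max(|x|,|y|,|x±y|/√2) = 2.41421 > 0.8 ⇒ ∉ W

3, 4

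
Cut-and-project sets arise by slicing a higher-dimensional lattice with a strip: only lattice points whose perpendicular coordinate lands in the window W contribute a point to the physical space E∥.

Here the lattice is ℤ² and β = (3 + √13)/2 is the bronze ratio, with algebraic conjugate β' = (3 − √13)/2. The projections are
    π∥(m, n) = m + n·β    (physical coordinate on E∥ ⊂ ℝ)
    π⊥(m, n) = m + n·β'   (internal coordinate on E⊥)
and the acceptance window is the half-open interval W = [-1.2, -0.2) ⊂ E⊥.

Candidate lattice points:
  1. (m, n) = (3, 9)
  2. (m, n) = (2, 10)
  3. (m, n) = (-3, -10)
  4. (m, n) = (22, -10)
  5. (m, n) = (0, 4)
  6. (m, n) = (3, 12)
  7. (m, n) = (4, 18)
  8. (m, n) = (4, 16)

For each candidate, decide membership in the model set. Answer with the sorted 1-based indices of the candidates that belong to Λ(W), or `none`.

Numerically β ≈ 3.3028 and β' = −1/β ≈ -0.3028.
candidate 1: (m,n)=(3,9) → π∥ = 3+9·β ≈ 32.7250, π⊥ = 3+9·β' ≈ 0.2750 ∉ [-1.2, -0.2) ⇒ out
candidate 2: (m,n)=(2,10) → π∥ = 2+10·β ≈ 35.0278, π⊥ = 2+10·β' ≈ -1.0278 ∈ [-1.2, -0.2) ⇒ IN Λ
candidate 3: (m,n)=(-3,-10) → π∥ = -3-10·β ≈ -36.0278, π⊥ = -3-10·β' ≈ 0.0278 ∉ [-1.2, -0.2) ⇒ out
candidate 4: (m,n)=(22,-10) → π∥ = 22-10·β ≈ -11.0278, π⊥ = 22-10·β' ≈ 25.0278 ∉ [-1.2, -0.2) ⇒ out
candidate 5: (m,n)=(0,4) → π∥ = 0+4·β ≈ 13.2111, π⊥ = 0+4·β' ≈ -1.2111 ∉ [-1.2, -0.2) ⇒ out
candidate 6: (m,n)=(3,12) → π∥ = 3+12·β ≈ 42.6333, π⊥ = 3+12·β' ≈ -0.6333 ∈ [-1.2, -0.2) ⇒ IN Λ
candidate 7: (m,n)=(4,18) → π∥ = 4+18·β ≈ 63.4500, π⊥ = 4+18·β' ≈ -1.4500 ∉ [-1.2, -0.2) ⇒ out
candidate 8: (m,n)=(4,16) → π∥ = 4+16·β ≈ 56.8444, π⊥ = 4+16·β' ≈ -0.8444 ∈ [-1.2, -0.2) ⇒ IN Λ

2, 6, 8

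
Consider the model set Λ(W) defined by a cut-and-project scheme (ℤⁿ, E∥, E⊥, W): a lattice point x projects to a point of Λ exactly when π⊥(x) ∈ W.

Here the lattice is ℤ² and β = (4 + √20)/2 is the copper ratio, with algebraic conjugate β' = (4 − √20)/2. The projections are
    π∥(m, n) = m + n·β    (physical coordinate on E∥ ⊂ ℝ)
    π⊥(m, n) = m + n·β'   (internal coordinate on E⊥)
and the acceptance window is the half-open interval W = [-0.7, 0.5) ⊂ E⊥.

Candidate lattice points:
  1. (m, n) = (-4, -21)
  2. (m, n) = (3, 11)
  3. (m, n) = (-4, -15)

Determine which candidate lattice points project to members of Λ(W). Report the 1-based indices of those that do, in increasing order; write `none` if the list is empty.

2, 3

β' = (4−√20)/2 ≈ -0.23607.
[1] lift (-4,-21): star map gives 0.95743; window check -0.7 ≤ 0.95743 < 0.5 is false → out
[2] lift (3,11): star map gives 0.40325; window check -0.7 ≤ 0.40325 < 0.5 is true → IN Λ
[3] lift (-4,-15): star map gives -0.45898; window check -0.7 ≤ -0.45898 < 0.5 is true → IN Λ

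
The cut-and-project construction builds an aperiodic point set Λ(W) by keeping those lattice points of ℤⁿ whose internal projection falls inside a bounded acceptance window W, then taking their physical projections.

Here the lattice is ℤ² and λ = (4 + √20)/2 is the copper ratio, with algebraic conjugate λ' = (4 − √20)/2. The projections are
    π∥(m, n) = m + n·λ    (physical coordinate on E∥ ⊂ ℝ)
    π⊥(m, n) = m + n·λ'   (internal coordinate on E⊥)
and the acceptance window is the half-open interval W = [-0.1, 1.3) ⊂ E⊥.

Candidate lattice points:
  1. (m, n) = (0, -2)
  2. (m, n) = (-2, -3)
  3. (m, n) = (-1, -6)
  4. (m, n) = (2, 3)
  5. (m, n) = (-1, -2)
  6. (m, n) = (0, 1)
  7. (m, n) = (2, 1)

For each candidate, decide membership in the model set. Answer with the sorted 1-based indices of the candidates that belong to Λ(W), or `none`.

λ' = (4−√20)/2 ≈ -0.23607.
#1 (0,-2): internal coord 0 + (-2)·λ' = +0.47214; +0.47214 ∈ [-0.1, 1.3) → IN Λ
#2 (-2,-3): internal coord -2 + (-3)·λ' = -1.29180; -1.29180 ∉ [-0.1, 1.3) → out
#3 (-1,-6): internal coord -1 + (-6)·λ' = +0.41641; +0.41641 ∈ [-0.1, 1.3) → IN Λ
#4 (2,3): internal coord 2 + (3)·λ' = +1.29180; +1.29180 ∈ [-0.1, 1.3) → IN Λ
#5 (-1,-2): internal coord -1 + (-2)·λ' = -0.52786; -0.52786 ∉ [-0.1, 1.3) → out
#6 (0,1): internal coord 0 + (1)·λ' = -0.23607; -0.23607 ∉ [-0.1, 1.3) → out
#7 (2,1): internal coord 2 + (1)·λ' = +1.76393; +1.76393 ∉ [-0.1, 1.3) → out

1, 3, 4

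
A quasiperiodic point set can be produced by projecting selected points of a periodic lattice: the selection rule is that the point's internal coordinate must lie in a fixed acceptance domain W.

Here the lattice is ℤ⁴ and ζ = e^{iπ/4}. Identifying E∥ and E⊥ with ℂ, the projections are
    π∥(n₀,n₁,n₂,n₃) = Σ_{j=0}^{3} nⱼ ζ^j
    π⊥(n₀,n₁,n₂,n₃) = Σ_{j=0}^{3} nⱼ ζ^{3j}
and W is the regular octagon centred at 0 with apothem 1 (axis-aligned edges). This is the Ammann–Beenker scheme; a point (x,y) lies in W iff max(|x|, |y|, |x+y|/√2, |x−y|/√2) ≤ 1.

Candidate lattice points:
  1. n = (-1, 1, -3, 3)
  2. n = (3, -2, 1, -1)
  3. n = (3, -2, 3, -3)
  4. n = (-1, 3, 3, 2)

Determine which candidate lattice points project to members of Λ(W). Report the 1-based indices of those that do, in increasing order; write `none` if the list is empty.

Internal map: ζ^{3j} for j=0..3 gives (1,0), (−√2/2,√2/2), (0,−1), (√2/2,√2/2).
#1 (-1, 1, -3, 3): internal (0.4142, 5.8284); octagon support 5.8284 vs apothem 1 → ∉ W
#2 (3, -2, 1, -1): internal (3.7071, -3.1213); octagon support 4.8284 vs apothem 1 → ∉ W
#3 (3, -2, 3, -3): internal (2.2929, -6.5355); octagon support 6.5355 vs apothem 1 → ∉ W
#4 (-1, 3, 3, 2): internal (-1.7071, 0.5355); octagon support 1.7071 vs apothem 1 → ∉ W

none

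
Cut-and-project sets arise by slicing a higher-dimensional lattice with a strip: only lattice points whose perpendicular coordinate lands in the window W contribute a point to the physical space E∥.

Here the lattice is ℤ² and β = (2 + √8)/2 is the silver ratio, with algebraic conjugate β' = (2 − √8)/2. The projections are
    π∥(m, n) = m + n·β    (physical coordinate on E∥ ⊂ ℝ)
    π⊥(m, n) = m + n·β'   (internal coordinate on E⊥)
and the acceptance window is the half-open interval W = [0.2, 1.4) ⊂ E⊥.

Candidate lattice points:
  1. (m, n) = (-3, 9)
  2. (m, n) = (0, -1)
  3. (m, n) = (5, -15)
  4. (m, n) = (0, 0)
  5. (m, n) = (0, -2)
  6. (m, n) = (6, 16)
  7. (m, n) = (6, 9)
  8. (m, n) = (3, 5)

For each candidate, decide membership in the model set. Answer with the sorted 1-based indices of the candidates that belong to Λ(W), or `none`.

2, 5, 8

β' = (2−√8)/2 ≈ -0.4142.
#1 (-3,9): internal coord -3 + (9)·β' = -6.7279; -6.7279 ∉ [0.2, 1.4) → out
#2 (0,-1): internal coord 0 + (-1)·β' = +0.4142; +0.4142 ∈ [0.2, 1.4) → IN Λ
#3 (5,-15): internal coord 5 + (-15)·β' = +11.2132; +11.2132 ∉ [0.2, 1.4) → out
#4 (0,0): internal coord 0 + (0)·β' = +0.0000; +0.0000 ∉ [0.2, 1.4) → out
#5 (0,-2): internal coord 0 + (-2)·β' = +0.8284; +0.8284 ∈ [0.2, 1.4) → IN Λ
#6 (6,16): internal coord 6 + (16)·β' = -0.6274; -0.6274 ∉ [0.2, 1.4) → out
#7 (6,9): internal coord 6 + (9)·β' = +2.2721; +2.2721 ∉ [0.2, 1.4) → out
#8 (3,5): internal coord 3 + (5)·β' = +0.9289; +0.9289 ∈ [0.2, 1.4) → IN Λ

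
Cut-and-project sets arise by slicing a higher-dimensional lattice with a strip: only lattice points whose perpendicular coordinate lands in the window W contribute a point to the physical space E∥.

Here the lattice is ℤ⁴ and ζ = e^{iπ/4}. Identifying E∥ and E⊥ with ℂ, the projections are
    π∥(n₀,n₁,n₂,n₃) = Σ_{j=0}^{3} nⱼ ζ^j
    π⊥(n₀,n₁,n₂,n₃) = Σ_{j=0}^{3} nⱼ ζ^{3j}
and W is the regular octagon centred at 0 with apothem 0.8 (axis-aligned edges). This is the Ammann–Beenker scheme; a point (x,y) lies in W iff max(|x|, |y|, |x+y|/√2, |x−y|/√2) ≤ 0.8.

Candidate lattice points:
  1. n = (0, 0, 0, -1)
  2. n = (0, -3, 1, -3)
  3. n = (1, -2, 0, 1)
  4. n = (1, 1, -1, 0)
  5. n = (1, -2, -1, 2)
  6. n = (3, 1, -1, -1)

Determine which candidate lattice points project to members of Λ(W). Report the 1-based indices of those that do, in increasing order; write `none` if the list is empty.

π⊥(n) = n₀ + n₁ζ³ + n₂ζ⁶ + n₃ζ⁹ where ζ = e^{iπ/4}.
#1 (0, 0, 0, -1): internal (-0.707107, -0.707107); octagon support 1.000000 vs apothem 0.8 → ∉ W
#2 (0, -3, 1, -3): internal (0.000000, -5.242641); octagon support 5.242641 vs apothem 0.8 → ∉ W
#3 (1, -2, 0, 1): internal (3.121320, -0.707107); octagon support 3.121320 vs apothem 0.8 → ∉ W
#4 (1, 1, -1, 0): internal (0.292893, 1.707107); octagon support 1.707107 vs apothem 0.8 → ∉ W
#5 (1, -2, -1, 2): internal (3.828427, 1.000000); octagon support 3.828427 vs apothem 0.8 → ∉ W
#6 (3, 1, -1, -1): internal (1.585786, 1.000000); octagon support 1.828427 vs apothem 0.8 → ∉ W

none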